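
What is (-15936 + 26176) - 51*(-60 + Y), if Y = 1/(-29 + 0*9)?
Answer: 385751/29 ≈ 13302.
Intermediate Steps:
Y = -1/29 (Y = 1/(-29 + 0) = 1/(-29) = -1/29 ≈ -0.034483)
(-15936 + 26176) - 51*(-60 + Y) = (-15936 + 26176) - 51*(-60 - 1/29) = 10240 - 51*(-1741/29) = 10240 + 88791/29 = 385751/29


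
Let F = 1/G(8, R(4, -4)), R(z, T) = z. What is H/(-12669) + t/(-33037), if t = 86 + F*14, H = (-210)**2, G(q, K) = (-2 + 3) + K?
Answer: -2430094512/697576255 ≈ -3.4836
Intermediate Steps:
G(q, K) = 1 + K
H = 44100
F = 1/5 (F = 1/(1 + 4) = 1/5 ≈ 0.20000)
t = 444/5 (t = 86 + (1/5)*14 = 86 + 14/5 = 444/5 ≈ 88.800)
H/(-12669) + t/(-33037) = 44100/(-12669) + (444/5)/(-33037) = 44100*(-1/12669) + (444/5)*(-1/33037) = -14700/4223 - 444/165185 = -2430094512/697576255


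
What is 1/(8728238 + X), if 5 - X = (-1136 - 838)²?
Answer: 1/4831567 ≈ 2.0697e-7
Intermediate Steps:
X = -3896671 (X = 5 - (-1136 - 838)² = 5 - 1*(-1974)² = 5 - 1*3896676 = 5 - 3896676 = -3896671)
1/(8728238 + X) = 1/(8728238 - 3896671) = 1/4831567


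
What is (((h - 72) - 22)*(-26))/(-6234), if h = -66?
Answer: -2080/3117 ≈ -0.66731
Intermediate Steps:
(((h - 72) - 22)*(-26))/(-6234) = (((-66 - 72) - 22)*(-26))/(-6234) = ((-138 - 22)*(-26))*(-1/6234) = -160*(-26)*(-1/6234) = 4160*(-1/6234) = -2080/3117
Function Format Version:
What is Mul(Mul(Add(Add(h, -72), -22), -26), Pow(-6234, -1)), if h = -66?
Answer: Rational(-2080, 3117) ≈ -0.66731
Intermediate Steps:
Mul(Mul(Add(Add(h, -72), -22), -26), Pow(-6234, -1)) = Mul(Mul(Add(Add(-66, -72), -22), -26), Pow(-6234, -1)) = Mul(Mul(Add(-138, -22), -26), Rational(-1, 6234)) = Mul(Mul(-160, -26), Rational(-1, 6234)) = Mul(4160, Rational(-1, 6234)) = Rational(-2080, 3117)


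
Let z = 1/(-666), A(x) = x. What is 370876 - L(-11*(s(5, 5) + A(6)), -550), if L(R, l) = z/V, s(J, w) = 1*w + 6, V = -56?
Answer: 13832191295/37296 ≈ 3.7088e+5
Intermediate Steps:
s(J, w) = 6 + w (s(J, w) = w + 6 = 6 + w)
z = -1/666 ≈ -0.0015015
L(R, l) = 1/37296 (L(R, l) = -1/666/(-56) = -1/666*(-1/56) = 1/37296)
370876 - L(-11*(s(5, 5) + A(6)), -550) = 370876 - 1*1/37296 = 370876 - 1/37296 = 13832191295/37296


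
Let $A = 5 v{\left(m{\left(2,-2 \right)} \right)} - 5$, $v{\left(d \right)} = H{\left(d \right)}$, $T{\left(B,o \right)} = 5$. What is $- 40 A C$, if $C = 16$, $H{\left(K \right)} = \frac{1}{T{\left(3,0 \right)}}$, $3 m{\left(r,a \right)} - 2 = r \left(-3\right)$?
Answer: $2560$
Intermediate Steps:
$m{\left(r,a \right)} = \frac{2}{3} - r$ ($m{\left(r,a \right)} = \frac{2}{3} + \frac{r \left(-3\right)}{3} = \frac{2}{3} + \frac{\left(-3\right) r}{3} = \frac{2}{3} - r$)
$H{\left(K \right)} = \frac{1}{5}$
$v{\left(d \right)} = \frac{1}{5}$
$A = -4$ ($A = 5 \cdot \frac{1}{5} - 5 = 1 - 5 = -4$)
$- 40 A C = - 40 \left(-4\right) 16 = - \left(-160\right) 16 = \left(-1\right) \left(-2560\right) = 2560$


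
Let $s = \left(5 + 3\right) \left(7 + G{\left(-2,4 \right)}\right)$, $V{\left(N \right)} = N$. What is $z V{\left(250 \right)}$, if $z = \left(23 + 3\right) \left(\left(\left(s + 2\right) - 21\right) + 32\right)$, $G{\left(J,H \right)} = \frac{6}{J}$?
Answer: $292500$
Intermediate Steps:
$s = 32$ ($s = \left(5 + 3\right) \left(7 + \frac{6}{-2}\right) = 8 \left(7 + 6 \left(- \frac{1}{2}\right)\right) = 8 \left(7 - 3\right) = 8 \cdot 4 = 32$)
$z = 1170$ ($z = \left(23 + 3\right) \left(\left(\left(32 + 2\right) - 21\right) + 32\right) = 26 \left(\left(34 - 21\right) + 32\right) = 26 \left(13 + 32\right) = 26 \cdot 45 = 1170$)
$z V{\left(250 \right)} = 1170 \cdot 250 = 292500$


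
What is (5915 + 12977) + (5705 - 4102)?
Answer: 20495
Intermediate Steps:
(5915 + 12977) + (5705 - 4102) = 18892 + 1603 = 20495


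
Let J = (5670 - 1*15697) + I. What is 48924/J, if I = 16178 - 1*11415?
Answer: -12231/1316 ≈ -9.2941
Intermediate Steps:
I = 4763 (I = 16178 - 11415 = 4763)
J = -5264 (J = (5670 - 1*15697) + 4763 = (5670 - 15697) + 4763 = -10027 + 4763 = -5264)
48924/J = 48924/(-5264) = 48924*(-1/5264) = -12231/1316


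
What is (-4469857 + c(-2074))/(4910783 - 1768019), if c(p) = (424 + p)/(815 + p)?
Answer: -5627548313/3956739876 ≈ -1.4223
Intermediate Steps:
c(p) = (424 + p)/(815 + p)
(-4469857 + c(-2074))/(4910783 - 1768019) = (-4469857 + (424 - 2074)/(815 - 2074))/(4910783 - 1768019) = (-4469857 - 1650/(-1259))/3142764 = (-4469857 - 1/1259*(-1650))*(1/3142764) = (-4469857 + 1650/1259)*(1/3142764) = -5627548313/1259*1/3142764 = -5627548313/3956739876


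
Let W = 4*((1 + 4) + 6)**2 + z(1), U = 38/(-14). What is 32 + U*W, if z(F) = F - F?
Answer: -8972/7 ≈ -1281.7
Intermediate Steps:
z(F) = 0
U = -19/7 (U = 38*(-1/14) = -19/7 ≈ -2.7143)
W = 484 (W = 4*((1 + 4) + 6)**2 + 0 = 4*(5 + 6)**2 + 0 = 4*11**2 + 0 = 4*121 + 0 = 484 + 0 = 484)
32 + U*W = 32 - 19/7*484 = 32 - 9196/7 = -8972/7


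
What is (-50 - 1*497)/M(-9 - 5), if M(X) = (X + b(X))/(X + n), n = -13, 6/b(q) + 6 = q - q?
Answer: -4923/5 ≈ -984.60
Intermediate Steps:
b(q) = -1 (b(q) = 6/(-6 + (q - q)) = 6/(-6 + 0) = 6/(-6) = 6*(-⅙) = -1)
M(X) = (-1 + X)/(-13 + X) (M(X) = (X - 1)/(X - 13) = (-1 + X)/(-13 + X))
(-50 - 1*497)/M(-9 - 5) = (-50 - 1*497)/(((-1 + (-9 - 5))/(-13 + (-9 - 5)))) = (-50 - 497)/(((-1 - 14)/(-13 - 14))) = -547/(-15/(-27)) = -547/((-1/27*(-15))) = -547/5/9 = -547*9/5 = -4923/5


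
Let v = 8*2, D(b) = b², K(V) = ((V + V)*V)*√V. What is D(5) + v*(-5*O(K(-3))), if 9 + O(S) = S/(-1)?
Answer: 745 + 1440*I*√3 ≈ 745.0 + 2494.2*I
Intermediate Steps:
K(V) = 2*V^(5/2) (K(V) = ((2*V)*V)*√V = (2*V²)*√V = 2*V^(5/2))
O(S) = -9 - S (O(S) = -9 + S/(-1) = -9 + S*(-1) = -9 - S)
v = 16
D(5) + v*(-5*O(K(-3))) = 5² + 16*(-5*(-9 - 2*(-3)^(5/2))) = 25 + 16*(-5*(-9 - 2*9*I*√3)) = 25 + 16*(-5*(-9 - 18*I*√3)) = 25 + 16*(45 + 90*I*√3) = 25 + (720 + 1440*I*√3) = 745 + 1440*I*√3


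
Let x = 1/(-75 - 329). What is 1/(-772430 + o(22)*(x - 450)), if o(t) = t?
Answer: -202/158030671 ≈ -1.2782e-6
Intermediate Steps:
x = -1/404 (x = 1/(-404) = -1/404 ≈ -0.0024752)
1/(-772430 + o(22)*(x - 450)) = 1/(-772430 + 22*(-1/404 - 450)) = 1/(-772430 + 22*(-181801/404)) = 1/(-772430 - 1999811/202) = 1/(-158030671/202) = -202/158030671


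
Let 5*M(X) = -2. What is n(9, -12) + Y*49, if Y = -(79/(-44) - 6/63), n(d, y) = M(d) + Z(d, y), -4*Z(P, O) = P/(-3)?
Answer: 15344/165 ≈ 92.994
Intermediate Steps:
M(X) = -⅖ (M(X) = (⅕)*(-2) = -⅖)
Z(P, O) = P/12 (Z(P, O) = -P/(4*(-3)) = -P*(-1)/(4*3) = -(-1)*P/12 = P/12)
n(d, y) = -⅖ + d/12
Y = 1747/924 (Y = -(79*(-1/44) - 6*1/63) = -(-79/44 - 2/21) = -1*(-1747/924) = 1747/924 ≈ 1.8907)
n(9, -12) + Y*49 = (-⅖ + (1/12)*9) + (1747/924)*49 = (-⅖ + ¾) + 12229/132 = 7/20 + 12229/132 = 15344/165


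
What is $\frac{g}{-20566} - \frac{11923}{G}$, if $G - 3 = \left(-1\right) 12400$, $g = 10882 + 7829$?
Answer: $\frac{1892593}{36422386} \approx 0.051962$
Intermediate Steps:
$g = 18711$
$G = -12397$ ($G = 3 - 12400 = -12397$)
$\frac{g}{-20566} - \frac{11923}{G} = \frac{18711}{-20566} - \frac{11923}{-12397} = 18711 \left(- \frac{1}{20566}\right) - - \frac{11923}{12397} = - \frac{2673}{2938} + \frac{11923}{12397} = \frac{1892593}{36422386}$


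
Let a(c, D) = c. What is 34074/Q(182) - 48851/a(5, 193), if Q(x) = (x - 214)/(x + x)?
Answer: -7947239/20 ≈ -3.9736e+5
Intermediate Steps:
Q(x) = (-214 + x)/(2*x) (Q(x) = (-214 + x)/((2*x)) = (-214 + x)*(1/(2*x)) = (-214 + x)/(2*x))
34074/Q(182) - 48851/a(5, 193) = 34074/(((1/2)*(-214 + 182)/182)) - 48851/5 = 34074/(((1/2)*(1/182)*(-32))) - 48851*1/5 = 34074/(-8/91) - 48851/5 = 34074*(-91/8) - 48851/5 = -1550367/4 - 48851/5 = -7947239/20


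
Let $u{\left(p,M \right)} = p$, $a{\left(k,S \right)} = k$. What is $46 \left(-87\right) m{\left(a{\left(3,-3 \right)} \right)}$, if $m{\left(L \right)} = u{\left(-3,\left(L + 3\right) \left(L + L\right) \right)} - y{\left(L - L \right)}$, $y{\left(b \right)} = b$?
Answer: $12006$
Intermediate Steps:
$m{\left(L \right)} = -3$ ($m{\left(L \right)} = -3 - \left(L - L\right) = -3 - 0 = -3 + 0 = -3$)
$46 \left(-87\right) m{\left(a{\left(3,-3 \right)} \right)} = 46 \left(-87\right) \left(-3\right) = \left(-4002\right) \left(-3\right) = 12006$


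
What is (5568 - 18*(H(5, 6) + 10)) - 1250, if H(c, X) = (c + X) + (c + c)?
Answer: 3760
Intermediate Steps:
H(c, X) = X + 3*c (H(c, X) = (X + c) + 2*c = X + 3*c)
(5568 - 18*(H(5, 6) + 10)) - 1250 = (5568 - 18*((6 + 3*5) + 10)) - 1250 = (5568 - 18*((6 + 15) + 10)) - 1250 = (5568 - 18*(21 + 10)) - 1250 = (5568 - 18*31) - 1250 = (5568 - 558) - 1250 = 5010 - 1250 = 3760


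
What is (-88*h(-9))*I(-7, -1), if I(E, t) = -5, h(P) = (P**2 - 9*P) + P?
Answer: 67320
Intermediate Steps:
h(P) = P**2 - 8*P
(-88*h(-9))*I(-7, -1) = -(-792)*(-8 - 9)*(-5) = -(-792)*(-17)*(-5) = -88*153*(-5) = -13464*(-5) = 67320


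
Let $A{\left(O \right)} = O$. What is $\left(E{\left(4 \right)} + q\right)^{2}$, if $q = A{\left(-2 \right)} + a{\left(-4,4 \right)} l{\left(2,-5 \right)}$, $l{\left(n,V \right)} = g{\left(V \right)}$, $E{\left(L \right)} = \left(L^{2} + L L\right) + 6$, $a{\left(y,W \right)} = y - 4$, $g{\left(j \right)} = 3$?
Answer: $144$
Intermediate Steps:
$a{\left(y,W \right)} = -4 + y$ ($a{\left(y,W \right)} = y - 4 = -4 + y$)
$E{\left(L \right)} = 6 + 2 L^{2}$ ($E{\left(L \right)} = \left(L^{2} + L^{2}\right) + 6 = 2 L^{2} + 6 = 6 + 2 L^{2}$)
$l{\left(n,V \right)} = 3$
$q = -26$ ($q = -2 + \left(-4 - 4\right) 3 = -2 - 24 = -26$)
$\left(E{\left(4 \right)} + q\right)^{2} = \left(\left(6 + 2 \cdot 4^{2}\right) - 26\right)^{2} = \left(\left(6 + 2 \cdot 16\right) - 26\right)^{2} = \left(\left(6 + 32\right) - 26\right)^{2} = \left(38 - 26\right)^{2} = 12^{2} = 144$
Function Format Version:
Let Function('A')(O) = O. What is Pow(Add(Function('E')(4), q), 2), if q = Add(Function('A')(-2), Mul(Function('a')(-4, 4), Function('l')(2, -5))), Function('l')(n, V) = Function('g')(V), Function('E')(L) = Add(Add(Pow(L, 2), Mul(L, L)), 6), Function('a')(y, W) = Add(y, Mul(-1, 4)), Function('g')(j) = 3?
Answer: 144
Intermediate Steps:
Function('a')(y, W) = Add(-4, y) (Function('a')(y, W) = Add(y, -4) = Add(-4, y))
Function('E')(L) = Add(6, Mul(2, Pow(L, 2))) (Function('E')(L) = Add(Add(Pow(L, 2), Pow(L, 2)), 6) = Add(Mul(2, Pow(L, 2)), 6) = Add(6, Mul(2, Pow(L, 2))))
Function('l')(n, V) = 3
q = -26 (q = Add(-2, Mul(Add(-4, -4), 3)) = Add(-2, Mul(-8, 3)) = Add(-2, -24) = -26)
Pow(Add(Function('E')(4), q), 2) = Pow(Add(Add(6, Mul(2, Pow(4, 2))), -26), 2) = Pow(Add(Add(6, Mul(2, 16)), -26), 2) = Pow(Add(Add(6, 32), -26), 2) = Pow(Add(38, -26), 2) = Pow(12, 2) = 144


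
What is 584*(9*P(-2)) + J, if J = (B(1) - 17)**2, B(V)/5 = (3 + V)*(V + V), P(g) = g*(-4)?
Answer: 42577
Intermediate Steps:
P(g) = -4*g
B(V) = 10*V*(3 + V) (B(V) = 5*((3 + V)*(V + V)) = 5*((3 + V)*(2*V)) = 5*(2*V*(3 + V)) = 10*V*(3 + V))
J = 529 (J = (10*1*(3 + 1) - 17)**2 = (10*1*4 - 17)**2 = (40 - 17)**2 = 23**2 = 529)
584*(9*P(-2)) + J = 584*(9*(-4*(-2))) + 529 = 584*(9*8) + 529 = 584*72 + 529 = 42048 + 529 = 42577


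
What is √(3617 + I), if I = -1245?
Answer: 2*√593 ≈ 48.703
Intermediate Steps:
√(3617 + I) = √(3617 - 1245) = √2372 = 2*√593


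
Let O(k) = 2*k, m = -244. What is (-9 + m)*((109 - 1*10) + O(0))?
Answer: -25047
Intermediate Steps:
(-9 + m)*((109 - 1*10) + O(0)) = (-9 - 244)*((109 - 1*10) + 2*0) = -253*((109 - 10) + 0) = -253*(99 + 0) = -253*99 = -25047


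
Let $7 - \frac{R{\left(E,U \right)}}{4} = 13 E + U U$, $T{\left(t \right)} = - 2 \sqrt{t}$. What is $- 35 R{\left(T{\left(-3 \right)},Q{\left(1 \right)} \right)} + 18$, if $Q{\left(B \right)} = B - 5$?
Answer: $1278 - 3640 i \sqrt{3} \approx 1278.0 - 6304.7 i$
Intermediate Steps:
$Q{\left(B \right)} = -5 + B$ ($Q{\left(B \right)} = B - 5 = -5 + B$)
$R{\left(E,U \right)} = 28 - 52 E - 4 U^{2}$ ($R{\left(E,U \right)} = 28 - 4 \left(13 E + U U\right) = 28 - 4 \left(13 E + U^{2}\right) = 28 - 4 \left(U^{2} + 13 E\right) = 28 - \left(4 U^{2} + 52 E\right) = 28 - 52 E - 4 U^{2}$)
$- 35 R{\left(T{\left(-3 \right)},Q{\left(1 \right)} \right)} + 18 = - 35 \left(28 - 52 \left(- 2 \sqrt{-3}\right) - 4 \left(-5 + 1\right)^{2}\right) + 18 = - 35 \left(28 - 52 \left(- 2 i \sqrt{3}\right) - 4 \left(-4\right)^{2}\right) + 18 = - 35 \left(28 - 52 \left(- 2 i \sqrt{3}\right) - 64\right) + 18 = - 35 \left(28 + 104 i \sqrt{3} - 64\right) + 18 = - 35 \left(-36 + 104 i \sqrt{3}\right) + 18 = \left(1260 - 3640 i \sqrt{3}\right) + 18 = 1278 - 3640 i \sqrt{3}$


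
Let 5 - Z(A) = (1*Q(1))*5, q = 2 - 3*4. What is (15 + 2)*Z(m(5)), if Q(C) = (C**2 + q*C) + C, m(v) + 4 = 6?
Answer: 765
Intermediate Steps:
q = -10 (q = 2 - 12 = -10)
m(v) = 2 (m(v) = -4 + 6 = 2)
Q(C) = C**2 - 9*C (Q(C) = (C**2 - 10*C) + C = C**2 - 9*C)
Z(A) = 45 (Z(A) = 5 - 1*(1*(-9 + 1))*5 = 5 - 1*(1*(-8))*5 = 5 - 1*(-8)*5 = 5 - (-8)*5 = 5 - 1*(-40) = 5 + 40 = 45)
(15 + 2)*Z(m(5)) = (15 + 2)*45 = 17*45 = 765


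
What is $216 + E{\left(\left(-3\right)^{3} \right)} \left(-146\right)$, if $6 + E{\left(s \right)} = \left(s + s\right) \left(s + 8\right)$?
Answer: $-148704$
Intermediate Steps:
$E{\left(s \right)} = -6 + 2 s \left(8 + s\right)$ ($E{\left(s \right)} = -6 + \left(s + s\right) \left(s + 8\right) = -6 + 2 s \left(8 + s\right)$)
$216 + E{\left(\left(-3\right)^{3} \right)} \left(-146\right) = 216 + \left(-6 + 2 \left(\left(-3\right)^{3}\right)^{2} + 16 \left(-3\right)^{3}\right) \left(-146\right) = 216 + \left(-6 + 2 \left(-27\right)^{2} + 16 \left(-27\right)\right) \left(-146\right) = 216 + \left(-6 + 2 \cdot 729 - 432\right) \left(-146\right) = 216 + \left(-6 + 1458 - 432\right) \left(-146\right) = 216 + 1020 \left(-146\right) = 216 - 148920 = -148704$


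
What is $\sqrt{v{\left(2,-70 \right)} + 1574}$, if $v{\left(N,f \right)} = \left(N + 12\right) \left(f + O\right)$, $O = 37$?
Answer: $2 \sqrt{278} \approx 33.347$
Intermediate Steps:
$v{\left(N,f \right)} = \left(12 + N\right) \left(37 + f\right)$ ($v{\left(N,f \right)} = \left(N + 12\right) \left(f + 37\right) = \left(12 + N\right) \left(37 + f\right)$)
$\sqrt{v{\left(2,-70 \right)} + 1574} = \sqrt{\left(444 + 12 \left(-70\right) + 37 \cdot 2 + 2 \left(-70\right)\right) + 1574} = \sqrt{\left(444 - 840 + 74 - 140\right) + 1574} = \sqrt{-462 + 1574} = \sqrt{1112} = 2 \sqrt{278}$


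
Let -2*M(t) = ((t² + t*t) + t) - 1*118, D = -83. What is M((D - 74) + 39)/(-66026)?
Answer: 6903/33013 ≈ 0.20910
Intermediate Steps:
M(t) = 59 - t² - t/2 (M(t) = -(((t² + t*t) + t) - 1*118)/2 = -(((t² + t²) + t) - 118)/2 = -((2*t² + t) - 118)/2 = -((t + 2*t²) - 118)/2 = -(-118 + t + 2*t²)/2 = 59 - t² - t/2)
M((D - 74) + 39)/(-66026) = (59 - ((-83 - 74) + 39)² - ((-83 - 74) + 39)/2)/(-66026) = (59 - (-157 + 39)² - (-157 + 39)/2)*(-1/66026) = (59 - 1*(-118)² - ½*(-118))*(-1/66026) = (59 - 1*13924 + 59)*(-1/66026) = (59 - 13924 + 59)*(-1/66026) = -13806*(-1/66026) = 6903/33013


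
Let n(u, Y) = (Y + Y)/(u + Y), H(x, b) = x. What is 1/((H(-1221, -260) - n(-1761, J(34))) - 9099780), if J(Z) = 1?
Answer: -880/8008880879 ≈ -1.0988e-7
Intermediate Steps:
n(u, Y) = 2*Y/(Y + u) (n(u, Y) = (2*Y)/(Y + u) = 2*Y/(Y + u))
1/((H(-1221, -260) - n(-1761, J(34))) - 9099780) = 1/((-1221 - 2/(1 - 1761)) - 9099780) = 1/((-1221 - 2/(-1760)) - 9099780) = 1/((-1221 - 2*(-1)/1760) - 9099780) = 1/((-1221 - 1*(-1/880)) - 9099780) = 1/((-1221 + 1/880) - 9099780) = 1/(-1074479/880 - 9099780) = 1/(-8008880879/880) = -880/8008880879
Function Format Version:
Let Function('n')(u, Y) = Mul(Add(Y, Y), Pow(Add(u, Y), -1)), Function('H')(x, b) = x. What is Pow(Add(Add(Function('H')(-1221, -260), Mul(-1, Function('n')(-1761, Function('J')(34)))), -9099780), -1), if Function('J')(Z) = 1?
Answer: Rational(-880, 8008880879) ≈ -1.0988e-7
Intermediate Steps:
Function('n')(u, Y) = Mul(2, Y, Pow(Add(Y, u), -1)) (Function('n')(u, Y) = Mul(Mul(2, Y), Pow(Add(Y, u), -1)) = Mul(2, Y, Pow(Add(Y, u), -1)))
Pow(Add(Add(Function('H')(-1221, -260), Mul(-1, Function('n')(-1761, Function('J')(34)))), -9099780), -1) = Pow(Add(Add(-1221, Mul(-1, Mul(2, 1, Pow(Add(1, -1761), -1)))), -9099780), -1) = Pow(Add(Add(-1221, Mul(-1, Mul(2, 1, Pow(-1760, -1)))), -9099780), -1) = Pow(Add(Add(-1221, Mul(-1, Mul(2, 1, Rational(-1, 1760)))), -9099780), -1) = Pow(Add(Add(-1221, Mul(-1, Rational(-1, 880))), -9099780), -1) = Pow(Add(Add(-1221, Rational(1, 880)), -9099780), -1) = Pow(Add(Rational(-1074479, 880), -9099780), -1) = Pow(Rational(-8008880879, 880), -1) = Rational(-880, 8008880879)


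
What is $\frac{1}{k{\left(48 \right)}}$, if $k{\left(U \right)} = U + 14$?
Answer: $\frac{1}{62} \approx 0.016129$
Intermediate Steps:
$k{\left(U \right)} = 14 + U$
$\frac{1}{k{\left(48 \right)}} = \frac{1}{14 + 48} = \frac{1}{62}$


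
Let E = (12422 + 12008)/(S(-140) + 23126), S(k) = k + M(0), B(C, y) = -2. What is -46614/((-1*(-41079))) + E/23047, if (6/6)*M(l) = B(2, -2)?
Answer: -4115167194717/3626674905932 ≈ -1.1347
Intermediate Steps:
M(l) = -2
S(k) = -2 + k (S(k) = k - 2 = -2 + k)
E = 12215/11492 (E = (12422 + 12008)/((-2 - 140) + 23126) = 24430/(-142 + 23126) = 24430/22984 = 24430*(1/22984) = 12215/11492 ≈ 1.0629)
-46614/((-1*(-41079))) + E/23047 = -46614/((-1*(-41079))) + (12215/11492)/23047 = -46614/41079 + (12215/11492)*(1/23047) = -46614*1/41079 + 12215/264856124 = -15538/13693 + 12215/264856124 = -4115167194717/3626674905932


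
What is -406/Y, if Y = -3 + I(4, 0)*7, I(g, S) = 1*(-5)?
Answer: 203/19 ≈ 10.684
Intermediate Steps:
I(g, S) = -5
Y = -38 (Y = -3 - 5*7 = -3 - 35 = -38)
-406/Y = -406/(-38) = -406*(-1/38) = 203/19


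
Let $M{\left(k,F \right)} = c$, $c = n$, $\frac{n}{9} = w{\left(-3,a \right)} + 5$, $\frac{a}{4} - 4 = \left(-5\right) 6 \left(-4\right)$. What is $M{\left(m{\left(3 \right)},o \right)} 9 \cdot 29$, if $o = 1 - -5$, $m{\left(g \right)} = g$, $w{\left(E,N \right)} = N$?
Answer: $1176849$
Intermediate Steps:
$a = 496$ ($a = 16 + 4 \left(-5\right) 6 \left(-4\right) = 16 + 4 \left(\left(-30\right) \left(-4\right)\right) = 16 + 4 \cdot 120 = 16 + 480 = 496$)
$o = 6$ ($o = 1 + 5 = 6$)
$n = 4509$ ($n = 9 \left(496 + 5\right) = 9 \cdot 501 = 4509$)
$c = 4509$
$M{\left(k,F \right)} = 4509$
$M{\left(m{\left(3 \right)},o \right)} 9 \cdot 29 = 4509 \cdot 9 \cdot 29 = 40581 \cdot 29 = 1176849$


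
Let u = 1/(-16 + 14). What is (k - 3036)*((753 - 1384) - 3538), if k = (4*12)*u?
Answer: 12757140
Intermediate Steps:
u = -½ (u = 1/(-2) = -½ ≈ -0.50000)
k = -24 (k = (4*12)*(-½) = 48*(-½) = -24)
(k - 3036)*((753 - 1384) - 3538) = (-24 - 3036)*((753 - 1384) - 3538) = -3060*(-631 - 3538) = -3060*(-4169) = 12757140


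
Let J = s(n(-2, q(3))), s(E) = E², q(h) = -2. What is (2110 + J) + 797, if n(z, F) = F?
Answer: 2911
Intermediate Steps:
J = 4 (J = (-2)² = 4)
(2110 + J) + 797 = (2110 + 4) + 797 = 2114 + 797 = 2911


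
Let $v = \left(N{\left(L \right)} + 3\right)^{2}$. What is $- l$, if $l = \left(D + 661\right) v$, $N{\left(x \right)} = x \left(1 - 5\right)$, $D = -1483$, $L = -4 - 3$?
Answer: $789942$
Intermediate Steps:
$L = -7$ ($L = -4 - 3 = -7$)
$N{\left(x \right)} = - 4 x$ ($N{\left(x \right)} = x \left(-4\right) = - 4 x$)
$v = 961$ ($v = \left(\left(-4\right) \left(-7\right) + 3\right)^{2} = \left(28 + 3\right)^{2} = 31^{2} = 961$)
$l = -789942$ ($l = \left(-1483 + 661\right) 961 = \left(-822\right) 961 = -789942$)
$- l = \left(-1\right) \left(-789942\right) = 789942$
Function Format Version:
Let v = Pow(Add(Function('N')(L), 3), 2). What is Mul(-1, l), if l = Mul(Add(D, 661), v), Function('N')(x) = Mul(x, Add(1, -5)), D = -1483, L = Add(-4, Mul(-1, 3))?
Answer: 789942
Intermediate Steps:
L = -7 (L = Add(-4, -3) = -7)
Function('N')(x) = Mul(-4, x) (Function('N')(x) = Mul(x, -4) = Mul(-4, x))
v = 961 (v = Pow(Add(Mul(-4, -7), 3), 2) = Pow(Add(28, 3), 2) = Pow(31, 2) = 961)
l = -789942 (l = Mul(Add(-1483, 661), 961) = Mul(-822, 961) = -789942)
Mul(-1, l) = Mul(-1, -789942) = 789942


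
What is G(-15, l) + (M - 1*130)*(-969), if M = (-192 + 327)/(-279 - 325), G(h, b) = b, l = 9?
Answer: 76222131/604 ≈ 1.2620e+5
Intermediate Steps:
M = -135/604 (M = 135/(-604) = 135*(-1/604) = -135/604 ≈ -0.22351)
G(-15, l) + (M - 1*130)*(-969) = 9 + (-135/604 - 1*130)*(-969) = 9 + (-135/604 - 130)*(-969) = 9 - 78655/604*(-969) = 9 + 76216695/604 = 76222131/604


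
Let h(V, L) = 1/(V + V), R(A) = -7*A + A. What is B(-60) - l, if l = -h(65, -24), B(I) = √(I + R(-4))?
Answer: 1/130 + 6*I ≈ 0.0076923 + 6.0*I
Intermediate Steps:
R(A) = -6*A
h(V, L) = 1/(2*V)
B(I) = √(24 + I) (B(I) = √(I - 6*(-4)) = √(I + 24) = √(24 + I))
l = -1/130 (l = -1/(2*65) = -1*1/130 = -1/130 ≈ -0.0076923)
B(-60) - l = √(24 - 60) - 1*(-1/130) = √(-36) + 1/130 = 6*I + 1/130 = 1/130 + 6*I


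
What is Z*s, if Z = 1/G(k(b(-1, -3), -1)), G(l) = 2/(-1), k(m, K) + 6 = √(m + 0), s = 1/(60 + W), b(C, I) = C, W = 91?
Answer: -1/302 ≈ -0.0033113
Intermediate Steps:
s = 1/151 (s = 1/(60 + 91) = 1/151 ≈ 0.0066225)
k(m, K) = -6 + √m (k(m, K) = -6 + √(m + 0) = -6 + √m)
G(l) = -2 (G(l) = 2*(-1) = -2)
Z = -½ (Z = 1/(-2) = -½ ≈ -0.50000)
Z*s = -½*1/151 = -1/302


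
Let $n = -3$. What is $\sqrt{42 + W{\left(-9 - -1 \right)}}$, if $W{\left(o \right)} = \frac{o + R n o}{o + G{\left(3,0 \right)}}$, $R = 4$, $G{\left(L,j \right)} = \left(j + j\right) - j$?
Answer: $\sqrt{31} \approx 5.5678$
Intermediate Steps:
$G{\left(L,j \right)} = j$ ($G{\left(L,j \right)} = 2 j - j = j$)
$W{\left(o \right)} = -11$ ($W{\left(o \right)} = \frac{o + 4 \left(-3\right) o}{o + 0} = \frac{o - 12 o}{o} = \frac{\left(-11\right) o}{o} = -11$)
$\sqrt{42 + W{\left(-9 - -1 \right)}} = \sqrt{42 - 11} = \sqrt{31}$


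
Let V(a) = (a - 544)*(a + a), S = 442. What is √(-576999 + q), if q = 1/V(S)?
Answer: 167*I*√145508766/2652 ≈ 759.6*I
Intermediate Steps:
V(a) = 2*a*(-544 + a) (V(a) = (-544 + a)*(2*a) = 2*a*(-544 + a))
q = -1/90168 (q = 1/(2*442*(-544 + 442)) = 1/(2*442*(-102)) = 1/(-90168) = -1/90168 ≈ -1.1090e-5)
√(-576999 + q) = √(-576999 - 1/90168) = √(-52026845833/90168) = 167*I*√145508766/2652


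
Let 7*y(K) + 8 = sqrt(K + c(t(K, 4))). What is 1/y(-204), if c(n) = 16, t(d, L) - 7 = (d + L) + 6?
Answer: -2/9 - I*sqrt(47)/18 ≈ -0.22222 - 0.38087*I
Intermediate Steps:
t(d, L) = 13 + L + d (t(d, L) = 7 + ((d + L) + 6) = 7 + ((L + d) + 6) = 7 + (6 + L + d) = 13 + L + d)
y(K) = -8/7 + sqrt(16 + K)/7 (y(K) = -8/7 + sqrt(K + 16)/7 = -8/7 + sqrt(16 + K)/7)
1/y(-204) = 1/(-8/7 + sqrt(16 - 204)/7) = 1/(-8/7 + sqrt(-188)/7) = 1/(-8/7 + (2*I*sqrt(47))/7) = 1/(-8/7 + 2*I*sqrt(47)/7)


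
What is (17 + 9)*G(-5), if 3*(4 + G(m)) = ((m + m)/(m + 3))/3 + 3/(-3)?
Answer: -884/9 ≈ -98.222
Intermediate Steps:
G(m) = -13/3 + 2*m/(9*(3 + m)) (G(m) = -4 + (((m + m)/(m + 3))/3 + 3/(-3))/3 = -4 + (((2*m)/(3 + m))*(⅓) + 3*(-⅓))/3 = -4 + ((2*m/(3 + m))*(⅓) - 1)/3 = -4 + (2*m/(3*(3 + m)) - 1)/3 = -4 + (-1 + 2*m/(3*(3 + m)))/3 = -4 + (-⅓ + 2*m/(9*(3 + m))) = -13/3 + 2*m/(9*(3 + m)))
(17 + 9)*G(-5) = (17 + 9)*((-117 - 37*(-5))/(9*(3 - 5))) = 26*((⅑)*(-117 + 185)/(-2)) = 26*((⅑)*(-½)*68) = 26*(-34/9) = -884/9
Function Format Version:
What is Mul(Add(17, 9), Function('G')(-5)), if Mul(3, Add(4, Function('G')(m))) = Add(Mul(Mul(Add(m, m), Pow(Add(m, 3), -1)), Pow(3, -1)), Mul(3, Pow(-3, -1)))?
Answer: Rational(-884, 9) ≈ -98.222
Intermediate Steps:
Function('G')(m) = Add(Rational(-13, 3), Mul(Rational(2, 9), m, Pow(Add(3, m), -1))) (Function('G')(m) = Add(-4, Mul(Rational(1, 3), Add(Mul(Mul(Add(m, m), Pow(Add(m, 3), -1)), Pow(3, -1)), Mul(3, Pow(-3, -1))))) = Add(-4, Mul(Rational(1, 3), Add(Mul(Mul(Mul(2, m), Pow(Add(3, m), -1)), Rational(1, 3)), Mul(3, Rational(-1, 3))))) = Add(-4, Mul(Rational(1, 3), Add(Mul(Mul(2, m, Pow(Add(3, m), -1)), Rational(1, 3)), -1))) = Add(-4, Mul(Rational(1, 3), Add(Mul(Rational(2, 3), m, Pow(Add(3, m), -1)), -1))) = Add(-4, Mul(Rational(1, 3), Add(-1, Mul(Rational(2, 3), m, Pow(Add(3, m), -1))))) = Add(-4, Add(Rational(-1, 3), Mul(Rational(2, 9), m, Pow(Add(3, m), -1)))) = Add(Rational(-13, 3), Mul(Rational(2, 9), m, Pow(Add(3, m), -1))))
Mul(Add(17, 9), Function('G')(-5)) = Mul(Add(17, 9), Mul(Rational(1, 9), Pow(Add(3, -5), -1), Add(-117, Mul(-37, -5)))) = Mul(26, Mul(Rational(1, 9), Pow(-2, -1), Add(-117, 185))) = Mul(26, Mul(Rational(1, 9), Rational(-1, 2), 68)) = Mul(26, Rational(-34, 9)) = Rational(-884, 9)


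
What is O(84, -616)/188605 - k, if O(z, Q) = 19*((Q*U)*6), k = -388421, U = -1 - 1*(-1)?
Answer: 388421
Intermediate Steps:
U = 0 (U = -1 + 1 = 0)
O(z, Q) = 0 (O(z, Q) = 19*((Q*0)*6) = 19*(0*6) = 19*0 = 0)
O(84, -616)/188605 - k = 0/188605 - 1*(-388421) = 0*(1/188605) + 388421 = 0 + 388421 = 388421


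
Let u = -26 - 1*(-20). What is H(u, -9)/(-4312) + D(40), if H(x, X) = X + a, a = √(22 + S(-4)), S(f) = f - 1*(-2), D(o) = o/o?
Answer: 4321/4312 - √5/2156 ≈ 1.0011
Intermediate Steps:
D(o) = 1
S(f) = 2 + f (S(f) = f + 2 = 2 + f)
a = 2*√5 (a = √(22 + (2 - 4)) = √(22 - 2) = √20 = 2*√5 ≈ 4.4721)
u = -6 (u = -26 + 20 = -6)
H(x, X) = X + 2*√5
H(u, -9)/(-4312) + D(40) = (-9 + 2*√5)/(-4312) + 1 = (-9 + 2*√5)*(-1/4312) + 1 = (9/4312 - √5/2156) + 1 = 4321/4312 - √5/2156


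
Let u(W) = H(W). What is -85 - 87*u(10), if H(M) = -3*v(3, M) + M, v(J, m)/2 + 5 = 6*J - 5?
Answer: 3221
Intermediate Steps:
v(J, m) = -20 + 12*J (v(J, m) = -10 + 2*(6*J - 5) = -10 + 2*(-5 + 6*J) = -10 + (-10 + 12*J) = -20 + 12*J)
H(M) = -48 + M (H(M) = -3*(-20 + 12*3) + M = -3*(-20 + 36) + M = -3*16 + M = -48 + M)
u(W) = -48 + W
-85 - 87*u(10) = -85 - 87*(-48 + 10) = -85 - 87*(-38) = -85 + 3306 = 3221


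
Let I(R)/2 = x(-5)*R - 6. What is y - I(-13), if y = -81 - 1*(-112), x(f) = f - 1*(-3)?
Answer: -9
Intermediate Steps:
x(f) = 3 + f (x(f) = f + 3 = 3 + f)
I(R) = -12 - 4*R (I(R) = 2*((3 - 5)*R - 6) = 2*(-2*R - 6) = 2*(-6 - 2*R) = -12 - 4*R)
y = 31 (y = -81 + 112 = 31)
y - I(-13) = 31 - (-12 - 4*(-13)) = 31 - (-12 + 52) = 31 - 1*40 = 31 - 40 = -9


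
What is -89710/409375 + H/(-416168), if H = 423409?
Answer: -42133498131/34073755000 ≈ -1.2365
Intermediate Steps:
-89710/409375 + H/(-416168) = -89710/409375 + 423409/(-416168) = -89710*1/409375 + 423409*(-1/416168) = -17942/81875 - 423409/416168 = -42133498131/34073755000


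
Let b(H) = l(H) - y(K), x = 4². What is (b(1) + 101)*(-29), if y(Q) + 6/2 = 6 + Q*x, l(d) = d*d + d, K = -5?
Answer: -5220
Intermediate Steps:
x = 16
l(d) = d + d² (l(d) = d² + d = d + d²)
y(Q) = 3 + 16*Q (y(Q) = -3 + (6 + Q*16) = -3 + (6 + 16*Q) = 3 + 16*Q)
b(H) = 77 + H*(1 + H) (b(H) = H*(1 + H) - (3 + 16*(-5)) = H*(1 + H) - (3 - 80) = H*(1 + H) - 1*(-77) = H*(1 + H) + 77 = 77 + H*(1 + H))
(b(1) + 101)*(-29) = ((77 + 1*(1 + 1)) + 101)*(-29) = ((77 + 1*2) + 101)*(-29) = ((77 + 2) + 101)*(-29) = (79 + 101)*(-29) = 180*(-29) = -5220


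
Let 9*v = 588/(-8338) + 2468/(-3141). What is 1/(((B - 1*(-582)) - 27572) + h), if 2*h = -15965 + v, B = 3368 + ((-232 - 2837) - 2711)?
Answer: -235706922/8811796638055 ≈ -2.6749e-5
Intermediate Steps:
v = -11212546/117853461 (v = (588/(-8338) + 2468/(-3141))/9 = (588*(-1/8338) + 2468*(-1/3141))/9 = (-294/4169 - 2468/3141)/9 = (1/9)*(-11212546/13094829) = -11212546/117853461 ≈ -0.095140)
B = -2412 (B = 3368 + (-3069 - 2711) = 3368 - 5780 = -2412)
h = -1881541717411/235706922 (h = (-15965 - 11212546/117853461)/2 = (1/2)*(-1881541717411/117853461) = -1881541717411/235706922 ≈ -7982.5)
1/(((B - 1*(-582)) - 27572) + h) = 1/(((-2412 - 1*(-582)) - 27572) - 1881541717411/235706922) = 1/(((-2412 + 582) - 27572) - 1881541717411/235706922) = 1/((-1830 - 27572) - 1881541717411/235706922) = 1/(-29402 - 1881541717411/235706922) = 1/(-8811796638055/235706922) = -235706922/8811796638055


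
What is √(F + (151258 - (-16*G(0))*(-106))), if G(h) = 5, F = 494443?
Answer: √637221 ≈ 798.26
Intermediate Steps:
√(F + (151258 - (-16*G(0))*(-106))) = √(494443 + (151258 - (-16*5)*(-106))) = √(494443 + (151258 - (-80)*(-106))) = √(494443 + (151258 - 1*8480)) = √(494443 + (151258 - 8480)) = √(494443 + 142778) = √637221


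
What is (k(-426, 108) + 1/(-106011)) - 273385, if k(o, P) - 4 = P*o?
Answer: -33858747280/106011 ≈ -3.1939e+5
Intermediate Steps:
k(o, P) = 4 + P*o
(k(-426, 108) + 1/(-106011)) - 273385 = ((4 + 108*(-426)) + 1/(-106011)) - 273385 = ((4 - 46008) - 1/106011) - 273385 = (-46004 - 1/106011) - 273385 = -4876930045/106011 - 273385 = -33858747280/106011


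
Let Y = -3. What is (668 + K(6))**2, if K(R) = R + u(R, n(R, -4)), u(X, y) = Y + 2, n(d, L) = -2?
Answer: 452929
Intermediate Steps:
u(X, y) = -1 (u(X, y) = -3 + 2 = -1)
K(R) = -1 + R (K(R) = R - 1 = -1 + R)
(668 + K(6))**2 = (668 + (-1 + 6))**2 = (668 + 5)**2 = 673**2 = 452929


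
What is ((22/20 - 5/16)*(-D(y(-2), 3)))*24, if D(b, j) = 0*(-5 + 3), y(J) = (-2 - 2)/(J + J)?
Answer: 0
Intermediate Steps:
y(J) = -2/J (y(J) = -4*1/(2*J) = -2/J)
D(b, j) = 0 (D(b, j) = 0*(-2) = 0)
((22/20 - 5/16)*(-D(y(-2), 3)))*24 = ((22/20 - 5/16)*(-1*0))*24 = ((22*(1/20) - 5*1/16)*0)*24 = ((11/10 - 5/16)*0)*24 = ((63/80)*0)*24 = 0*24 = 0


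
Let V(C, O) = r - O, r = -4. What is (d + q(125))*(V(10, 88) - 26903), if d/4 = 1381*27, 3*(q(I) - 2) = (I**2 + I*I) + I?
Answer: -12925880875/3 ≈ -4.3086e+9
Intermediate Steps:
V(C, O) = -4 - O
q(I) = 2 + I/3 + 2*I**2/3 (q(I) = 2 + ((I**2 + I*I) + I)/3 = 2 + ((I**2 + I**2) + I)/3 = 2 + (2*I**2 + I)/3 = 2 + (I + 2*I**2)/3 = 2 + (I/3 + 2*I**2/3) = 2 + I/3 + 2*I**2/3)
d = 149148 (d = 4*(1381*27) = 4*37287 = 149148)
(d + q(125))*(V(10, 88) - 26903) = (149148 + (2 + (1/3)*125 + (2/3)*125**2))*((-4 - 1*88) - 26903) = (149148 + (2 + 125/3 + (2/3)*15625))*((-4 - 88) - 26903) = (149148 + (2 + 125/3 + 31250/3))*(-92 - 26903) = (149148 + 31381/3)*(-26995) = (478825/3)*(-26995) = -12925880875/3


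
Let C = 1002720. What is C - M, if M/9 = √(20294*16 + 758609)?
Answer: 1002720 - 99*√8953 ≈ 9.9335e+5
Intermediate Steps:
M = 99*√8953 (M = 9*√(20294*16 + 758609) = 9*√(324704 + 758609) = 9*√1083313 = 9*(11*√8953) = 99*√8953 ≈ 9367.4)
C - M = 1002720 - 99*√8953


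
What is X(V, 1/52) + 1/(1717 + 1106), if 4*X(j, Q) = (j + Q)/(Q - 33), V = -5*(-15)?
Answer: -11005663/19365780 ≈ -0.56831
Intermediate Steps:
V = 75
X(j, Q) = (Q + j)/(4*(-33 + Q)) (X(j, Q) = ((j + Q)/(Q - 33))/4 = ((Q + j)/(-33 + Q))/4 = (Q + j)/(4*(-33 + Q)))
X(V, 1/52) + 1/(1717 + 1106) = (1/52 + 75)/(4*(-33 + 1/52)) + 1/(1717 + 1106) = (1/52 + 75)/(4*(-33 + 1/52)) + 1/2823 = (¼)*(3901/52)/(-1715/52) + 1/2823 = (¼)*(-52/1715)*(3901/52) + 1/2823 = -3901/6860 + 1/2823 = -11005663/19365780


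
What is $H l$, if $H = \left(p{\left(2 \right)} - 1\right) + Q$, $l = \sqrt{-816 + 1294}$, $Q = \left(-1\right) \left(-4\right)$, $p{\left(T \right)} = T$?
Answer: $5 \sqrt{478} \approx 109.32$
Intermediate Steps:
$Q = 4$
$l = \sqrt{478} \approx 21.863$
$H = 5$ ($H = \left(2 - 1\right) + 4 = 1 + 4 = 5$)
$H l = 5 \sqrt{478}$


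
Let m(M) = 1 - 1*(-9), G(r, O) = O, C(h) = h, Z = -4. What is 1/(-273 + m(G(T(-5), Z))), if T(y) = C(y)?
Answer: -1/263 ≈ -0.0038023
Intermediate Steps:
T(y) = y
m(M) = 10 (m(M) = 1 + 9 = 10)
1/(-273 + m(G(T(-5), Z))) = 1/(-273 + 10) = 1/(-263) = -1/263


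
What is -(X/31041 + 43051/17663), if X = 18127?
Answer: -1656523292/548277183 ≈ -3.0213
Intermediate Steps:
-(X/31041 + 43051/17663) = -(18127/31041 + 43051/17663) = -1*1656523292/548277183 = -1656523292/548277183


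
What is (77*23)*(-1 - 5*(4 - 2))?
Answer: -19481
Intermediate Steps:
(77*23)*(-1 - 5*(4 - 2)) = 1771*(-1 - 5*2) = 1771*(-1 - 10) = 1771*(-11) = -19481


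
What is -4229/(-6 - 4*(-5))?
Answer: -4229/14 ≈ -302.07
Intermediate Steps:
-4229/(-6 - 4*(-5)) = -4229/(-6 + 20) = -4229/14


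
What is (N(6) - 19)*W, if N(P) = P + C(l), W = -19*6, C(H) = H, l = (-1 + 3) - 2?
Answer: 1482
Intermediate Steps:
l = 0 (l = 2 - 2 = 0)
W = -114
N(P) = P (N(P) = P + 0 = P)
(N(6) - 19)*W = (6 - 19)*(-114) = -13*(-114) = 1482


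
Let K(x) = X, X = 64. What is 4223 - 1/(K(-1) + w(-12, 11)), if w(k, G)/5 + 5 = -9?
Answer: 25339/6 ≈ 4223.2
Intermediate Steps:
w(k, G) = -70 (w(k, G) = -25 + 5*(-9) = -25 - 45 = -70)
K(x) = 64
4223 - 1/(K(-1) + w(-12, 11)) = 4223 - 1/(64 - 70) = 4223 - 1/(-6) = 4223 - 1*(-⅙) = 4223 + ⅙ = 25339/6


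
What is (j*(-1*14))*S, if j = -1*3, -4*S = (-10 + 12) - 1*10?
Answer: 84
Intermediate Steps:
S = 2 (S = -((-10 + 12) - 1*10)/4 = -(2 - 10)/4 = -1/4*(-8) = 2)
j = -3
(j*(-1*14))*S = -(-3)*14*2 = -3*(-14)*2 = 42*2 = 84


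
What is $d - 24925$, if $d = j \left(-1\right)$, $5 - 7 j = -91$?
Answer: $- \frac{174571}{7} \approx -24939.0$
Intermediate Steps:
$j = \frac{96}{7}$ ($j = \frac{5}{7} - -13 = \frac{5}{7} + 13 = \frac{96}{7} \approx 13.714$)
$d = - \frac{96}{7}$ ($d = \frac{96}{7} \left(-1\right) = - \frac{96}{7} \approx -13.714$)
$d - 24925 = - \frac{96}{7} - 24925 = - \frac{174571}{7}$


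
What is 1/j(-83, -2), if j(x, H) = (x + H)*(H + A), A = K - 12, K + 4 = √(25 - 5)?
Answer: 9/12920 + √5/12920 ≈ 0.00086966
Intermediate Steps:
K = -4 + 2*√5 (K = -4 + √(25 - 5) = -4 + √20 = -4 + 2*√5 ≈ 0.47214)
A = -16 + 2*√5 (A = (-4 + 2*√5) - 12 = -16 + 2*√5 ≈ -11.528)
j(x, H) = (H + x)*(-16 + H + 2*√5) (j(x, H) = (x + H)*(H + (-16 + 2*√5)) = (H + x)*(-16 + H + 2*√5))
1/j(-83, -2) = 1/((-2)² - 2*(-83) - 2*(-2)*(8 - √5) - 2*(-83)*(8 - √5)) = 1/(4 + 166 + (32 - 4*√5) + (1328 - 166*√5)) = 1/(1530 - 170*√5)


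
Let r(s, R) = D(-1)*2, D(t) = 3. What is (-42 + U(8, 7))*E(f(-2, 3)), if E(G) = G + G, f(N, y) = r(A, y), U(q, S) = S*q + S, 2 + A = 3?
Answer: 252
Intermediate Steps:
A = 1 (A = -2 + 3 = 1)
U(q, S) = S + S*q
r(s, R) = 6 (r(s, R) = 3*2 = 6)
f(N, y) = 6
E(G) = 2*G
(-42 + U(8, 7))*E(f(-2, 3)) = (-42 + 7*(1 + 8))*(2*6) = (-42 + 7*9)*12 = (-42 + 63)*12 = 21*12 = 252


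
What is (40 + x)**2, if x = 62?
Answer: 10404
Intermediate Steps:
(40 + x)**2 = (40 + 62)**2 = 102**2 = 10404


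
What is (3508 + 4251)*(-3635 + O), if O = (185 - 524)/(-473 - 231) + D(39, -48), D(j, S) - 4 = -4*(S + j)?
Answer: -19634467619/704 ≈ -2.7890e+7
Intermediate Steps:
D(j, S) = 4 - 4*S - 4*j (D(j, S) = 4 - 4*(S + j) = 4 + (-4*S - 4*j) = 4 - 4*S - 4*j)
O = 28499/704 (O = (185 - 524)/(-473 - 231) + (4 - 4*(-48) - 4*39) = -339/(-704) + (4 + 192 - 156) = -339*(-1/704) + 40 = 339/704 + 40 = 28499/704 ≈ 40.482)
(3508 + 4251)*(-3635 + O) = (3508 + 4251)*(-3635 + 28499/704) = 7759*(-2530541/704) = -19634467619/704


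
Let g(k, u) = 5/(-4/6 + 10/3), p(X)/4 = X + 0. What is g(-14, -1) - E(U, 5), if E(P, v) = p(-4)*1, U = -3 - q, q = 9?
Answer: 143/8 ≈ 17.875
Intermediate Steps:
p(X) = 4*X (p(X) = 4*(X + 0) = 4*X)
g(k, u) = 15/8 (g(k, u) = 5/(-4*⅙ + 10*(⅓)) = 5/(-⅔ + 10/3) = 5/(8/3) = 5*(3/8) = 15/8)
U = -12 (U = -3 - 1*9 = -3 - 9 = -12)
E(P, v) = -16 (E(P, v) = (4*(-4))*1 = -16*1 = -16)
g(-14, -1) - E(U, 5) = 15/8 - 1*(-16) = 15/8 + 16 = 143/8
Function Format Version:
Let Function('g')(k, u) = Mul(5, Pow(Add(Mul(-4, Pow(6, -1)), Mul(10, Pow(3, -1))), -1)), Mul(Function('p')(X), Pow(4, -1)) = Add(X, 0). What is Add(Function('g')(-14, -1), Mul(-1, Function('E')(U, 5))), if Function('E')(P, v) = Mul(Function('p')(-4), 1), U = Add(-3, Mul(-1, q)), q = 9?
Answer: Rational(143, 8) ≈ 17.875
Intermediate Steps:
Function('p')(X) = Mul(4, X) (Function('p')(X) = Mul(4, Add(X, 0)) = Mul(4, X))
Function('g')(k, u) = Rational(15, 8) (Function('g')(k, u) = Mul(5, Pow(Add(Mul(-4, Rational(1, 6)), Mul(10, Rational(1, 3))), -1)) = Mul(5, Pow(Add(Rational(-2, 3), Rational(10, 3)), -1)) = Mul(5, Pow(Rational(8, 3), -1)) = Mul(5, Rational(3, 8)) = Rational(15, 8))
U = -12 (U = Add(-3, Mul(-1, 9)) = Add(-3, -9) = -12)
Function('E')(P, v) = -16 (Function('E')(P, v) = Mul(Mul(4, -4), 1) = Mul(-16, 1) = -16)
Add(Function('g')(-14, -1), Mul(-1, Function('E')(U, 5))) = Add(Rational(15, 8), Mul(-1, -16)) = Add(Rational(15, 8), 16) = Rational(143, 8)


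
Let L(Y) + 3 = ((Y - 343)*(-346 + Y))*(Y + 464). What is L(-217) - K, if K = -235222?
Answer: 78109379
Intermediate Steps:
L(Y) = -3 + (-346 + Y)*(-343 + Y)*(464 + Y) (L(Y) = -3 + ((Y - 343)*(-346 + Y))*(Y + 464) = -3 + ((-343 + Y)*(-346 + Y))*(464 + Y) = -3 + ((-346 + Y)*(-343 + Y))*(464 + Y) = -3 + (-346 + Y)*(-343 + Y)*(464 + Y))
L(-217) - K = (55066589 + (-217)³ - 201018*(-217) - 225*(-217)²) - 1*(-235222) = (55066589 - 10218313 + 43620906 - 225*47089) + 235222 = (55066589 - 10218313 + 43620906 - 10595025) + 235222 = 77874157 + 235222 = 78109379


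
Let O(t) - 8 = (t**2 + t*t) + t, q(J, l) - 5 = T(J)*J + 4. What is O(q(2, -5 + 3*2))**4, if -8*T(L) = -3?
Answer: 7648371893761/4096 ≈ 1.8673e+9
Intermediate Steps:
T(L) = 3/8 (T(L) = -1/8*(-3) = 3/8)
q(J, l) = 9 + 3*J/8 (q(J, l) = 5 + (3*J/8 + 4) = 5 + (4 + 3*J/8) = 9 + 3*J/8)
O(t) = 8 + t + 2*t**2 (O(t) = 8 + ((t**2 + t*t) + t) = 8 + ((t**2 + t**2) + t) = 8 + (2*t**2 + t) = 8 + (t + 2*t**2) = 8 + t + 2*t**2)
O(q(2, -5 + 3*2))**4 = (8 + (9 + (3/8)*2) + 2*(9 + (3/8)*2)**2)**4 = (8 + (9 + 3/4) + 2*(9 + 3/4)**2)**4 = (8 + 39/4 + 2*(39/4)**2)**4 = (8 + 39/4 + 2*(1521/16))**4 = (8 + 39/4 + 1521/8)**4 = (1663/8)**4 = 7648371893761/4096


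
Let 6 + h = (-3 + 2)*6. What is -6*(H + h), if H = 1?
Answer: 66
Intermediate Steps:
h = -12 (h = -6 + (-3 + 2)*6 = -6 - 1*6 = -6 - 6 = -12)
-6*(H + h) = -6*(1 - 12) = -6*(-11) = 66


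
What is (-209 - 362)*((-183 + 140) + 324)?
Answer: -160451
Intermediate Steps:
(-209 - 362)*((-183 + 140) + 324) = -571*(-43 + 324) = -571*281 = -160451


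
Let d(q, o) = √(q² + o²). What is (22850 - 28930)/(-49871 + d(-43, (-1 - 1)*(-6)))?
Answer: 37901960/310889331 + 760*√1993/310889331 ≈ 0.12202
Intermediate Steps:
d(q, o) = √(o² + q²)
(22850 - 28930)/(-49871 + d(-43, (-1 - 1)*(-6))) = (22850 - 28930)/(-49871 + √(((-1 - 1)*(-6))² + (-43)²)) = -6080/(-49871 + √((-2*(-6))² + 1849)) = -6080/(-49871 + √(12² + 1849)) = -6080/(-49871 + √(144 + 1849)) = -6080/(-49871 + √1993)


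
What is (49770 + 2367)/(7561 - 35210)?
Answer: -52137/27649 ≈ -1.8857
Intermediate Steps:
(49770 + 2367)/(7561 - 35210) = 52137/(-27649) = 52137*(-1/27649) = -52137/27649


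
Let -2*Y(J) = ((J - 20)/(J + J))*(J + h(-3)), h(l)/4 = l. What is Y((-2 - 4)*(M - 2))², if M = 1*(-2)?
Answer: ¼ ≈ 0.25000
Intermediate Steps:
h(l) = 4*l
M = -2
Y(J) = -(-20 + J)*(-12 + J)/(4*J) (Y(J) = -(J - 20)/(J + J)*(J + 4*(-3))/2 = -(-20 + J)/((2*J))*(J - 12)/2 = -(-20 + J)*(1/(2*J))*(-12 + J)/2 = -(-20 + J)/(2*J)*(-12 + J)/2 = -(-20 + J)*(-12 + J)/(4*J))
Y((-2 - 4)*(M - 2))² = (8 - 60*1/((-2 - 4)*(-2 - 2)) - (-2 - 4)*(-2 - 2)/4)² = (8 - 60/((-6*(-4))) - (-3)*(-4)/2)² = (8 - 60/24 - ¼*24)² = (8 - 60*1/24 - 6)² = (8 - 5/2 - 6)² = (-½)² = ¼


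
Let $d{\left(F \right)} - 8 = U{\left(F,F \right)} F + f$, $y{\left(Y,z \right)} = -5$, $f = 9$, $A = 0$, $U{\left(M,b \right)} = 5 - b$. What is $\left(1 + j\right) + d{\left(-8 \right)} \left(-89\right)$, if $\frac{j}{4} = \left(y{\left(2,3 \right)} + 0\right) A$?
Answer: $7744$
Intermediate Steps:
$d{\left(F \right)} = 17 + F \left(5 - F\right)$ ($d{\left(F \right)} = 8 + \left(\left(5 - F\right) F + 9\right) = 8 + \left(F \left(5 - F\right) + 9\right) = 8 + \left(9 + F \left(5 - F\right)\right) = 17 + F \left(5 - F\right)$)
$j = 0$ ($j = 4 \left(-5 + 0\right) 0 = 4 \left(\left(-5\right) 0\right) = 4 \cdot 0 = 0$)
$\left(1 + j\right) + d{\left(-8 \right)} \left(-89\right) = \left(1 + 0\right) + \left(17 - - 8 \left(-5 - 8\right)\right) \left(-89\right) = 1 + \left(17 - \left(-8\right) \left(-13\right)\right) \left(-89\right) = 1 + \left(17 - 104\right) \left(-89\right) = 1 - -7743 = 1 + 7743 = 7744$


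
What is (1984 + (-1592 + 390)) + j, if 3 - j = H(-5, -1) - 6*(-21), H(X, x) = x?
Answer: 660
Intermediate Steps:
j = -122 (j = 3 - (-1 - 6*(-21)) = 3 - (-1 + 126) = 3 - 1*125 = 3 - 125 = -122)
(1984 + (-1592 + 390)) + j = (1984 + (-1592 + 390)) - 122 = (1984 - 1202) - 122 = 782 - 122 = 660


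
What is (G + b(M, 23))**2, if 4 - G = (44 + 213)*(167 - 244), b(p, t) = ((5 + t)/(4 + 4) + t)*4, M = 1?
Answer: 395970201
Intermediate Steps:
b(p, t) = 5/2 + 9*t/2 (b(p, t) = ((5 + t)/8 + t)*4 = ((5 + t)*(1/8) + t)*4 = ((5/8 + t/8) + t)*4 = (5/8 + 9*t/8)*4 = 5/2 + 9*t/2)
G = 19793 (G = 4 - (44 + 213)*(167 - 244) = 4 - 257*(-77) = 4 - 1*(-19789) = 4 + 19789 = 19793)
(G + b(M, 23))**2 = (19793 + (5/2 + (9/2)*23))**2 = (19793 + (5/2 + 207/2))**2 = (19793 + 106)**2 = 19899**2 = 395970201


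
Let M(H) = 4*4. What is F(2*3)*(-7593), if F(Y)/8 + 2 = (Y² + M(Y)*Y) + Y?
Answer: -8261184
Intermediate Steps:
M(H) = 16
F(Y) = -16 + 8*Y² + 136*Y (F(Y) = -16 + 8*((Y² + 16*Y) + Y) = -16 + 8*(Y² + 17*Y) = -16 + (8*Y² + 136*Y) = -16 + 8*Y² + 136*Y)
F(2*3)*(-7593) = (-16 + 8*(2*3)² + 136*(2*3))*(-7593) = (-16 + 8*6² + 136*6)*(-7593) = (-16 + 8*36 + 816)*(-7593) = (-16 + 288 + 816)*(-7593) = 1088*(-7593) = -8261184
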